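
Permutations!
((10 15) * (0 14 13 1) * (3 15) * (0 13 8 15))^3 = ((0 14 8 15 10 3)(1 13))^3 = (0 15)(1 13)(3 8)(10 14)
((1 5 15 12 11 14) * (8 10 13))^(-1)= ((1 5 15 12 11 14)(8 10 13))^(-1)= (1 14 11 12 15 5)(8 13 10)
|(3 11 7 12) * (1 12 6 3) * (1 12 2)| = |(12)(1 2)(3 11 7 6)| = 4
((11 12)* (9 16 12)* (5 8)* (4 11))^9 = ((4 11 9 16 12)(5 8))^9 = (4 12 16 9 11)(5 8)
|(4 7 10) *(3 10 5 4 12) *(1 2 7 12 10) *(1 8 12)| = 15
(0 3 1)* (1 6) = (0 3 6 1) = [3, 0, 2, 6, 4, 5, 1]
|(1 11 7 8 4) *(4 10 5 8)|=|(1 11 7 4)(5 8 10)|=12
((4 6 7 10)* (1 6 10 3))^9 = (1 6 7 3)(4 10)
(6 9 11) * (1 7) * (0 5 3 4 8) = [5, 7, 2, 4, 8, 3, 9, 1, 0, 11, 10, 6] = (0 5 3 4 8)(1 7)(6 9 11)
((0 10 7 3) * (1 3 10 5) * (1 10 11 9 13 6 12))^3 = (0 7 13 1 5 11 6 3 10 9 12)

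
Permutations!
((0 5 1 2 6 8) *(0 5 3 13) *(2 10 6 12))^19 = ((0 3 13)(1 10 6 8 5)(2 12))^19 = (0 3 13)(1 5 8 6 10)(2 12)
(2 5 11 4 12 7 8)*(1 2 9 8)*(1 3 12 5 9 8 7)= (1 2 9 7 3 12)(4 5 11)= [0, 2, 9, 12, 5, 11, 6, 3, 8, 7, 10, 4, 1]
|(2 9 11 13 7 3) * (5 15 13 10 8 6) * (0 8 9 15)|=60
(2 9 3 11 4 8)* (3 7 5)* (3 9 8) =[0, 1, 8, 11, 3, 9, 6, 5, 2, 7, 10, 4] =(2 8)(3 11 4)(5 9 7)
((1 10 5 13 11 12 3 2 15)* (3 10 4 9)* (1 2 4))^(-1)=(2 15)(3 9 4)(5 10 12 11 13)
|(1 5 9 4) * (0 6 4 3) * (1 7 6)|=|(0 1 5 9 3)(4 7 6)|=15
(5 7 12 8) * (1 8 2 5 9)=(1 8 9)(2 5 7 12)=[0, 8, 5, 3, 4, 7, 6, 12, 9, 1, 10, 11, 2]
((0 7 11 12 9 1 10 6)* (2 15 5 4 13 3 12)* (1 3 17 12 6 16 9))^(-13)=(0 2 4 12 16 6 11 5 17 10 3 7 15 13 1 9)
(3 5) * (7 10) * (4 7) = (3 5)(4 7 10) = [0, 1, 2, 5, 7, 3, 6, 10, 8, 9, 4]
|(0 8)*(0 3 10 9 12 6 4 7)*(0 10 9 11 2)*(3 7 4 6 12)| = 6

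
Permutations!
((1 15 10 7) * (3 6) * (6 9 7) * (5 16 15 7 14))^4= ((1 7)(3 9 14 5 16 15 10 6))^4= (3 16)(5 6)(9 15)(10 14)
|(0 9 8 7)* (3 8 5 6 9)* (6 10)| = 4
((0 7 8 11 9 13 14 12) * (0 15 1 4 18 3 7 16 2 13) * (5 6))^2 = (0 2 14 15 4 3 8 9 16 13 12 1 18 7 11)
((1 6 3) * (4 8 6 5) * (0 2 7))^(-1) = ((0 2 7)(1 5 4 8 6 3))^(-1) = (0 7 2)(1 3 6 8 4 5)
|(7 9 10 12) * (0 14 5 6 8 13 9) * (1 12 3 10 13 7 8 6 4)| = |(0 14 5 4 1 12 8 7)(3 10)(9 13)| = 8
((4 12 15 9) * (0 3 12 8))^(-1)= ((0 3 12 15 9 4 8))^(-1)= (0 8 4 9 15 12 3)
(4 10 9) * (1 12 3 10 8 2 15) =(1 12 3 10 9 4 8 2 15) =[0, 12, 15, 10, 8, 5, 6, 7, 2, 4, 9, 11, 3, 13, 14, 1]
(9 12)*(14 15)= (9 12)(14 15)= [0, 1, 2, 3, 4, 5, 6, 7, 8, 12, 10, 11, 9, 13, 15, 14]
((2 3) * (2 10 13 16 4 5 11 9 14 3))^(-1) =(3 14 9 11 5 4 16 13 10)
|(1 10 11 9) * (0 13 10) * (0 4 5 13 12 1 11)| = |(0 12 1 4 5 13 10)(9 11)| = 14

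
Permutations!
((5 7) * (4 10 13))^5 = (4 13 10)(5 7) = ((4 10 13)(5 7))^5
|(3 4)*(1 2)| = 2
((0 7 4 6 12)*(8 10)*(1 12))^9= (0 6)(1 7)(4 12)(8 10)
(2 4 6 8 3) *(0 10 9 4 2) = (0 10 9 4 6 8 3) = [10, 1, 2, 0, 6, 5, 8, 7, 3, 4, 9]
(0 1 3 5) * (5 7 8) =(0 1 3 7 8 5) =[1, 3, 2, 7, 4, 0, 6, 8, 5]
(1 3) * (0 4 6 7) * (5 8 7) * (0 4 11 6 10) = (0 11 6 5 8 7 4 10)(1 3) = [11, 3, 2, 1, 10, 8, 5, 4, 7, 9, 0, 6]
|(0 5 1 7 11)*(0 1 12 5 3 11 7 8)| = |(0 3 11 1 8)(5 12)| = 10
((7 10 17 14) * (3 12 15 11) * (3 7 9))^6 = ((3 12 15 11 7 10 17 14 9))^6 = (3 17 11)(7 12 14)(9 10 15)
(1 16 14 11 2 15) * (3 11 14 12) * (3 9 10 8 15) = [0, 16, 3, 11, 4, 5, 6, 7, 15, 10, 8, 2, 9, 13, 14, 1, 12] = (1 16 12 9 10 8 15)(2 3 11)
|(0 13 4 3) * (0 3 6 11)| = 5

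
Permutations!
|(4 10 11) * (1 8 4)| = |(1 8 4 10 11)| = 5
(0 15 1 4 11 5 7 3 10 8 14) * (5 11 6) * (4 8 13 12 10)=(0 15 1 8 14)(3 4 6 5 7)(10 13 12)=[15, 8, 2, 4, 6, 7, 5, 3, 14, 9, 13, 11, 10, 12, 0, 1]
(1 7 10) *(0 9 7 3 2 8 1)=(0 9 7 10)(1 3 2 8)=[9, 3, 8, 2, 4, 5, 6, 10, 1, 7, 0]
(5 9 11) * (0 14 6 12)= (0 14 6 12)(5 9 11)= [14, 1, 2, 3, 4, 9, 12, 7, 8, 11, 10, 5, 0, 13, 6]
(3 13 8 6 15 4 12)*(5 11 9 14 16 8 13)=[0, 1, 2, 5, 12, 11, 15, 7, 6, 14, 10, 9, 3, 13, 16, 4, 8]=(3 5 11 9 14 16 8 6 15 4 12)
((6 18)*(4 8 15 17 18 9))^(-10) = (4 18 8 6 15 9 17)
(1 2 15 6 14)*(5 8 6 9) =[0, 2, 15, 3, 4, 8, 14, 7, 6, 5, 10, 11, 12, 13, 1, 9] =(1 2 15 9 5 8 6 14)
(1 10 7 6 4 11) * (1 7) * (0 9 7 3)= (0 9 7 6 4 11 3)(1 10)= [9, 10, 2, 0, 11, 5, 4, 6, 8, 7, 1, 3]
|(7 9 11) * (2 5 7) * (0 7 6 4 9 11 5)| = |(0 7 11 2)(4 9 5 6)| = 4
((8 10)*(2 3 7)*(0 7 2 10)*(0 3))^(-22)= (0 10 3)(2 7 8)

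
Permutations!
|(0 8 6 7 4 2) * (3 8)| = |(0 3 8 6 7 4 2)| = 7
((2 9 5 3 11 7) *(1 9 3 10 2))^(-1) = (1 7 11 3 2 10 5 9)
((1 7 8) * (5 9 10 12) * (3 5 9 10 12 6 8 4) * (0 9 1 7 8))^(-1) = (0 6 10 5 3 4 7 8 1 12 9)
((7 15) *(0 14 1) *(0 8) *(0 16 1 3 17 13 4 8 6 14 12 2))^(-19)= ((0 12 2)(1 6 14 3 17 13 4 8 16)(7 15))^(-19)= (0 2 12)(1 16 8 4 13 17 3 14 6)(7 15)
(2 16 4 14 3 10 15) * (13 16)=(2 13 16 4 14 3 10 15)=[0, 1, 13, 10, 14, 5, 6, 7, 8, 9, 15, 11, 12, 16, 3, 2, 4]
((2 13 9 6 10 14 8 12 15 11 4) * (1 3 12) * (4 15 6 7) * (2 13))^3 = ((1 3 12 6 10 14 8)(4 13 9 7)(11 15))^3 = (1 6 8 12 14 3 10)(4 7 9 13)(11 15)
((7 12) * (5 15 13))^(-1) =((5 15 13)(7 12))^(-1) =(5 13 15)(7 12)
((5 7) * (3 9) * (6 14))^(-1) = (3 9)(5 7)(6 14)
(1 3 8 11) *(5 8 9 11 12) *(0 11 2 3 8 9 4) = [11, 8, 3, 4, 0, 9, 6, 7, 12, 2, 10, 1, 5] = (0 11 1 8 12 5 9 2 3 4)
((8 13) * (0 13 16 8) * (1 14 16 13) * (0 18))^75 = ((0 1 14 16 8 13 18))^75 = (0 13 16 1 18 8 14)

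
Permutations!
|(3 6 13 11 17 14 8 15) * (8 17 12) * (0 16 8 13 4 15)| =12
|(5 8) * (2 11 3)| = 6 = |(2 11 3)(5 8)|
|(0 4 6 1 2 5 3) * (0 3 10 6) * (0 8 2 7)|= 9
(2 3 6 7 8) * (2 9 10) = (2 3 6 7 8 9 10) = [0, 1, 3, 6, 4, 5, 7, 8, 9, 10, 2]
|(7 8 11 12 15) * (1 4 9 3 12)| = |(1 4 9 3 12 15 7 8 11)| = 9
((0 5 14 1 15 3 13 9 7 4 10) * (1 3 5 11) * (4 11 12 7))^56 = ((0 12 7 11 1 15 5 14 3 13 9 4 10))^56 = (0 1 3 10 11 14 4 7 5 9 12 15 13)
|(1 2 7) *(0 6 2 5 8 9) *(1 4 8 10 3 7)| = 11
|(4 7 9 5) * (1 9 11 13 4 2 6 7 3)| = 10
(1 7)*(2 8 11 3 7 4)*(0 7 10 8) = (0 7 1 4 2)(3 10 8 11) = [7, 4, 0, 10, 2, 5, 6, 1, 11, 9, 8, 3]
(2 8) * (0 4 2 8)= (8)(0 4 2)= [4, 1, 0, 3, 2, 5, 6, 7, 8]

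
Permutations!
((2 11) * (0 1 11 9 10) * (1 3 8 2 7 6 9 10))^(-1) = (0 10 2 8 3)(1 9 6 7 11)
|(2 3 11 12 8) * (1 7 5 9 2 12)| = |(1 7 5 9 2 3 11)(8 12)| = 14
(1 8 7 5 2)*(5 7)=(1 8 5 2)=[0, 8, 1, 3, 4, 2, 6, 7, 5]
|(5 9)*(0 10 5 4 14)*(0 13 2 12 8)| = 10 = |(0 10 5 9 4 14 13 2 12 8)|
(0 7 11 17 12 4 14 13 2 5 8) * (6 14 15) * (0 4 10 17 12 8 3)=[7, 1, 5, 0, 15, 3, 14, 11, 4, 9, 17, 12, 10, 2, 13, 6, 16, 8]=(0 7 11 12 10 17 8 4 15 6 14 13 2 5 3)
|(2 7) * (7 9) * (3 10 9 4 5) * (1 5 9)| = |(1 5 3 10)(2 4 9 7)| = 4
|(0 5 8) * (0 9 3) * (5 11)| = |(0 11 5 8 9 3)| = 6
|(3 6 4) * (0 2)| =6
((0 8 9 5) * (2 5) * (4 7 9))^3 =(0 7 5 4 2 8 9)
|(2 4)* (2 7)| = 3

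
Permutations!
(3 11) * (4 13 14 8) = (3 11)(4 13 14 8) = [0, 1, 2, 11, 13, 5, 6, 7, 4, 9, 10, 3, 12, 14, 8]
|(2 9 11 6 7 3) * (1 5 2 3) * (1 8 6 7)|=8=|(1 5 2 9 11 7 8 6)|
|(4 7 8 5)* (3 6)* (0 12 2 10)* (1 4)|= 20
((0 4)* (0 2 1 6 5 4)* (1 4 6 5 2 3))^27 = ((1 5 6 2 4 3))^27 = (1 2)(3 6)(4 5)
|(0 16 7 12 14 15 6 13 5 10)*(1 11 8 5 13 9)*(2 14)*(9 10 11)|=|(0 16 7 12 2 14 15 6 10)(1 9)(5 11 8)|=18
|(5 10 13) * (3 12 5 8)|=|(3 12 5 10 13 8)|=6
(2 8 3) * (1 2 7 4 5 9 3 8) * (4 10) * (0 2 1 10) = (0 2 10 4 5 9 3 7) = [2, 1, 10, 7, 5, 9, 6, 0, 8, 3, 4]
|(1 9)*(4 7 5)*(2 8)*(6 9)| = 6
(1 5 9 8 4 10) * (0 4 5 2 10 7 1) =[4, 2, 10, 3, 7, 9, 6, 1, 5, 8, 0] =(0 4 7 1 2 10)(5 9 8)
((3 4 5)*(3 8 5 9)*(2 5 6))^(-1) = ((2 5 8 6)(3 4 9))^(-1) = (2 6 8 5)(3 9 4)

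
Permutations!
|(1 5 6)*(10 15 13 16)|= 12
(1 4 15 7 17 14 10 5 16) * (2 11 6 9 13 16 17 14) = (1 4 15 7 14 10 5 17 2 11 6 9 13 16) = [0, 4, 11, 3, 15, 17, 9, 14, 8, 13, 5, 6, 12, 16, 10, 7, 1, 2]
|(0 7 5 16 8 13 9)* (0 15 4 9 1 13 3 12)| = |(0 7 5 16 8 3 12)(1 13)(4 9 15)| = 42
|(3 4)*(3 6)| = 3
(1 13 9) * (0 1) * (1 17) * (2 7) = (0 17 1 13 9)(2 7) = [17, 13, 7, 3, 4, 5, 6, 2, 8, 0, 10, 11, 12, 9, 14, 15, 16, 1]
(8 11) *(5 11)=(5 11 8)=[0, 1, 2, 3, 4, 11, 6, 7, 5, 9, 10, 8]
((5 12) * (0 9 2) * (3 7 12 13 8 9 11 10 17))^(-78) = (0 12)(2 7)(3 9)(5 11)(8 17)(10 13)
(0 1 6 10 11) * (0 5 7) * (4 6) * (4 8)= [1, 8, 2, 3, 6, 7, 10, 0, 4, 9, 11, 5]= (0 1 8 4 6 10 11 5 7)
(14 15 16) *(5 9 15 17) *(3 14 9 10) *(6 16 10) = (3 14 17 5 6 16 9 15 10) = [0, 1, 2, 14, 4, 6, 16, 7, 8, 15, 3, 11, 12, 13, 17, 10, 9, 5]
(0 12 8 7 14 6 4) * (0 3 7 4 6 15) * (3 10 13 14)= (0 12 8 4 10 13 14 15)(3 7)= [12, 1, 2, 7, 10, 5, 6, 3, 4, 9, 13, 11, 8, 14, 15, 0]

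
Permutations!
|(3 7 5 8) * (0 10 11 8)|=7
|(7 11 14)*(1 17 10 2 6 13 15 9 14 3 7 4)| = |(1 17 10 2 6 13 15 9 14 4)(3 7 11)| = 30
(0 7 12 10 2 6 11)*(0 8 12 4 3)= (0 7 4 3)(2 6 11 8 12 10)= [7, 1, 6, 0, 3, 5, 11, 4, 12, 9, 2, 8, 10]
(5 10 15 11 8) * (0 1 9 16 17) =(0 1 9 16 17)(5 10 15 11 8) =[1, 9, 2, 3, 4, 10, 6, 7, 5, 16, 15, 8, 12, 13, 14, 11, 17, 0]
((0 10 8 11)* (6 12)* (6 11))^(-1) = (0 11 12 6 8 10)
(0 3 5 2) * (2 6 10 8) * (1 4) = (0 3 5 6 10 8 2)(1 4) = [3, 4, 0, 5, 1, 6, 10, 7, 2, 9, 8]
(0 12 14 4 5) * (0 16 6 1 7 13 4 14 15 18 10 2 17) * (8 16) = (0 12 15 18 10 2 17)(1 7 13 4 5 8 16 6) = [12, 7, 17, 3, 5, 8, 1, 13, 16, 9, 2, 11, 15, 4, 14, 18, 6, 0, 10]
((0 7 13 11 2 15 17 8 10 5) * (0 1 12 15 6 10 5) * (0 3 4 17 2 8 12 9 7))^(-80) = ((1 9 7 13 11 8 5)(2 6 10 3 4 17 12 15))^(-80) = (17)(1 11 9 8 7 5 13)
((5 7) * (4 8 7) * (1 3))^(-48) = ((1 3)(4 8 7 5))^(-48) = (8)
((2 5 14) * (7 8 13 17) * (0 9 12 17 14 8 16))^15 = (0 17)(7 9)(12 16)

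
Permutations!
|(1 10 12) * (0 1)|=|(0 1 10 12)|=4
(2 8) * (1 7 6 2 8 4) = (8)(1 7 6 2 4) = [0, 7, 4, 3, 1, 5, 2, 6, 8]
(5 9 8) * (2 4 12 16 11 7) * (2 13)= (2 4 12 16 11 7 13)(5 9 8)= [0, 1, 4, 3, 12, 9, 6, 13, 5, 8, 10, 7, 16, 2, 14, 15, 11]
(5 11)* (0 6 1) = [6, 0, 2, 3, 4, 11, 1, 7, 8, 9, 10, 5] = (0 6 1)(5 11)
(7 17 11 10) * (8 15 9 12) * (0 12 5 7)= (0 12 8 15 9 5 7 17 11 10)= [12, 1, 2, 3, 4, 7, 6, 17, 15, 5, 0, 10, 8, 13, 14, 9, 16, 11]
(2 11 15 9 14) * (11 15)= (2 15 9 14)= [0, 1, 15, 3, 4, 5, 6, 7, 8, 14, 10, 11, 12, 13, 2, 9]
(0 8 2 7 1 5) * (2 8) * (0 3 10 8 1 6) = [2, 5, 7, 10, 4, 3, 0, 6, 1, 9, 8] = (0 2 7 6)(1 5 3 10 8)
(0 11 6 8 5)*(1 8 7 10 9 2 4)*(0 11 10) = [10, 8, 4, 3, 1, 11, 7, 0, 5, 2, 9, 6] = (0 10 9 2 4 1 8 5 11 6 7)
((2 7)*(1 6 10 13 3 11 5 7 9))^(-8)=(1 10 3 5 2)(6 13 11 7 9)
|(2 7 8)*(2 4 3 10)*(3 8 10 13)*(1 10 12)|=|(1 10 2 7 12)(3 13)(4 8)|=10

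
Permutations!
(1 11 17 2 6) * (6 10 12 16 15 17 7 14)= [0, 11, 10, 3, 4, 5, 1, 14, 8, 9, 12, 7, 16, 13, 6, 17, 15, 2]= (1 11 7 14 6)(2 10 12 16 15 17)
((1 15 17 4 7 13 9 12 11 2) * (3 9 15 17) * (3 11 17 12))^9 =(17)(3 9)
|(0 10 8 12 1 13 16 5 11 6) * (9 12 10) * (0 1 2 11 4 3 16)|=|(0 9 12 2 11 6 1 13)(3 16 5 4)(8 10)|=8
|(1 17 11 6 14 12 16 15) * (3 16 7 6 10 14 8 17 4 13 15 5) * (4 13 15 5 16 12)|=|(1 13 5 3 12 7 6 8 17 11 10 14 4 15)|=14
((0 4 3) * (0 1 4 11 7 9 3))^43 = (0 11 7 9 3 1 4)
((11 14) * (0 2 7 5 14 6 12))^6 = (0 6 14 7)(2 12 11 5)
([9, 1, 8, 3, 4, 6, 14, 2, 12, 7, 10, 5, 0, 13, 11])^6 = [0, 1, 2, 3, 4, 14, 11, 7, 8, 9, 10, 6, 12, 13, 5]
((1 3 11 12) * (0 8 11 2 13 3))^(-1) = ((0 8 11 12 1)(2 13 3))^(-1) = (0 1 12 11 8)(2 3 13)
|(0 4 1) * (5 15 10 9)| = |(0 4 1)(5 15 10 9)| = 12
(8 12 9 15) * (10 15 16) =(8 12 9 16 10 15) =[0, 1, 2, 3, 4, 5, 6, 7, 12, 16, 15, 11, 9, 13, 14, 8, 10]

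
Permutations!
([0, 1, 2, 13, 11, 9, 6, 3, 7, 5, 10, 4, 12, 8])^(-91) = (3 13 8 7)(4 11)(5 9)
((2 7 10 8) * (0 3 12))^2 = (0 12 3)(2 10)(7 8) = ((0 3 12)(2 7 10 8))^2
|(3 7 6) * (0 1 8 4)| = 12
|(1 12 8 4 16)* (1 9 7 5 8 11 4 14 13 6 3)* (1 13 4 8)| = |(1 12 11 8 14 4 16 9 7 5)(3 13 6)| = 30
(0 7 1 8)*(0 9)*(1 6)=[7, 8, 2, 3, 4, 5, 1, 6, 9, 0]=(0 7 6 1 8 9)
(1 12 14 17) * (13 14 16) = [0, 12, 2, 3, 4, 5, 6, 7, 8, 9, 10, 11, 16, 14, 17, 15, 13, 1] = (1 12 16 13 14 17)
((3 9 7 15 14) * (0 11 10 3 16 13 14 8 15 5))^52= (0 3 5 10 7 11 9)(13 14 16)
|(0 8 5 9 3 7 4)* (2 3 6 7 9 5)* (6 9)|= 7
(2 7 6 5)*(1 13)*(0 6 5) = (0 6)(1 13)(2 7 5) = [6, 13, 7, 3, 4, 2, 0, 5, 8, 9, 10, 11, 12, 1]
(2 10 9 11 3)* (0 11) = (0 11 3 2 10 9) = [11, 1, 10, 2, 4, 5, 6, 7, 8, 0, 9, 3]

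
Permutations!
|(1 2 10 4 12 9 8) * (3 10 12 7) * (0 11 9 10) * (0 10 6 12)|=12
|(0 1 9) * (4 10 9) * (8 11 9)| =7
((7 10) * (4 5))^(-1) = ((4 5)(7 10))^(-1) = (4 5)(7 10)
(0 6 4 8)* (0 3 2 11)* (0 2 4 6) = (2 11)(3 4 8) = [0, 1, 11, 4, 8, 5, 6, 7, 3, 9, 10, 2]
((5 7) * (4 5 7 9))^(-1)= (4 9 5)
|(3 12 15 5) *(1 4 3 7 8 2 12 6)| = |(1 4 3 6)(2 12 15 5 7 8)| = 12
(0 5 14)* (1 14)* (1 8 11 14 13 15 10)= [5, 13, 2, 3, 4, 8, 6, 7, 11, 9, 1, 14, 12, 15, 0, 10]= (0 5 8 11 14)(1 13 15 10)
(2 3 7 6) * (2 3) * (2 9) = [0, 1, 9, 7, 4, 5, 3, 6, 8, 2] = (2 9)(3 7 6)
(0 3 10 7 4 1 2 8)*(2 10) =(0 3 2 8)(1 10 7 4) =[3, 10, 8, 2, 1, 5, 6, 4, 0, 9, 7]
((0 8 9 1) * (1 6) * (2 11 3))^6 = (11)(0 8 9 6 1)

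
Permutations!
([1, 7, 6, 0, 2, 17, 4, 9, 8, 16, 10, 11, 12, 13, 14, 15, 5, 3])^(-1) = [3, 0, 4, 17, 6, 16, 2, 1, 8, 7, 10, 11, 12, 13, 14, 15, 9, 5]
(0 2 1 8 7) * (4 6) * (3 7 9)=(0 2 1 8 9 3 7)(4 6)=[2, 8, 1, 7, 6, 5, 4, 0, 9, 3]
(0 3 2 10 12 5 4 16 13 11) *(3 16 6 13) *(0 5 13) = (0 16 3 2 10 12 13 11 5 4 6) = [16, 1, 10, 2, 6, 4, 0, 7, 8, 9, 12, 5, 13, 11, 14, 15, 3]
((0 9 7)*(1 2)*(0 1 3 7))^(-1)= ((0 9)(1 2 3 7))^(-1)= (0 9)(1 7 3 2)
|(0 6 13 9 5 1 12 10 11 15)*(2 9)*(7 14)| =|(0 6 13 2 9 5 1 12 10 11 15)(7 14)| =22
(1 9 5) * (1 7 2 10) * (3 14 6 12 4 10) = (1 9 5 7 2 3 14 6 12 4 10) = [0, 9, 3, 14, 10, 7, 12, 2, 8, 5, 1, 11, 4, 13, 6]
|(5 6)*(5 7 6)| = 2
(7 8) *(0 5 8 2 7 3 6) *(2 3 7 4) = (0 5 8 7 3 6)(2 4) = [5, 1, 4, 6, 2, 8, 0, 3, 7]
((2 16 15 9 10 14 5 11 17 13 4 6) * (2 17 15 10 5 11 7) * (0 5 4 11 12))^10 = ((0 5 7 2 16 10 14 12)(4 6 17 13 11 15 9))^10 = (0 7 16 14)(2 10 12 5)(4 13 9 17 15 6 11)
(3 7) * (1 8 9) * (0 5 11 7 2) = (0 5 11 7 3 2)(1 8 9) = [5, 8, 0, 2, 4, 11, 6, 3, 9, 1, 10, 7]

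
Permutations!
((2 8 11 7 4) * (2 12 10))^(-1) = (2 10 12 4 7 11 8)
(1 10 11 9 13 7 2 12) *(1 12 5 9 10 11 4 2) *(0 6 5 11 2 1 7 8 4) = (0 6 5 9 13 8 4 1 2 11 10) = [6, 2, 11, 3, 1, 9, 5, 7, 4, 13, 0, 10, 12, 8]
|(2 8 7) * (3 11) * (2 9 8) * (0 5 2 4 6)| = 30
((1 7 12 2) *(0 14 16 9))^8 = ((0 14 16 9)(1 7 12 2))^8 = (16)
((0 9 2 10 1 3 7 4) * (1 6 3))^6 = (0 7 6 2)(3 10 9 4)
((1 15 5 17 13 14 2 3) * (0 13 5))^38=(17)(0 2 15 14 1 13 3)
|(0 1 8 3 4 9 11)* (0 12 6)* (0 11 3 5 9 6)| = |(0 1 8 5 9 3 4 6 11 12)| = 10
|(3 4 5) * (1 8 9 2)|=|(1 8 9 2)(3 4 5)|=12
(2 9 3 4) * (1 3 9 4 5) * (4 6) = (9)(1 3 5)(2 6 4) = [0, 3, 6, 5, 2, 1, 4, 7, 8, 9]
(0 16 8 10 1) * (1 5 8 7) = (0 16 7 1)(5 8 10) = [16, 0, 2, 3, 4, 8, 6, 1, 10, 9, 5, 11, 12, 13, 14, 15, 7]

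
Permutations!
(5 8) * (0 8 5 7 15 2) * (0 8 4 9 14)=(0 4 9 14)(2 8 7 15)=[4, 1, 8, 3, 9, 5, 6, 15, 7, 14, 10, 11, 12, 13, 0, 2]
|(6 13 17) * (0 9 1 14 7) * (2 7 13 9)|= |(0 2 7)(1 14 13 17 6 9)|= 6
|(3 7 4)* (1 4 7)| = |(7)(1 4 3)| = 3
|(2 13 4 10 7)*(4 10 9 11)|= |(2 13 10 7)(4 9 11)|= 12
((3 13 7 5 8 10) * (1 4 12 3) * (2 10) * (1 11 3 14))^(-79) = (1 4 12 14)(2 10 11 3 13 7 5 8) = ((1 4 12 14)(2 10 11 3 13 7 5 8))^(-79)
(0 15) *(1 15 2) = (0 2 1 15) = [2, 15, 1, 3, 4, 5, 6, 7, 8, 9, 10, 11, 12, 13, 14, 0]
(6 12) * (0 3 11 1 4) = [3, 4, 2, 11, 0, 5, 12, 7, 8, 9, 10, 1, 6] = (0 3 11 1 4)(6 12)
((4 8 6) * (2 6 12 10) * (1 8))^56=((1 8 12 10 2 6 4))^56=(12)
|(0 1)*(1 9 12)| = |(0 9 12 1)| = 4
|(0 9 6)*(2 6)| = |(0 9 2 6)| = 4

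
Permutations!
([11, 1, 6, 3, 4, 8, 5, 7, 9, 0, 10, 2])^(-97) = (0 11 2 6 5 8 9)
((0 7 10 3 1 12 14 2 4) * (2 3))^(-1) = ((0 7 10 2 4)(1 12 14 3))^(-1) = (0 4 2 10 7)(1 3 14 12)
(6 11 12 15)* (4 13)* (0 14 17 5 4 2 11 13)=(0 14 17 5 4)(2 11 12 15 6 13)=[14, 1, 11, 3, 0, 4, 13, 7, 8, 9, 10, 12, 15, 2, 17, 6, 16, 5]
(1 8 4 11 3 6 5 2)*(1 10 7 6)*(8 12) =(1 12 8 4 11 3)(2 10 7 6 5) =[0, 12, 10, 1, 11, 2, 5, 6, 4, 9, 7, 3, 8]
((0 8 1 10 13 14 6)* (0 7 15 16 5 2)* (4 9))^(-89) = (0 7 1 16 13 2 6 8 15 10 5 14)(4 9)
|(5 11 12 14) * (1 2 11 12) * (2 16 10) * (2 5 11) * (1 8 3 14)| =|(1 16 10 5 12)(3 14 11 8)| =20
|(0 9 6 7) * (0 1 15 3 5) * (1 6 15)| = 10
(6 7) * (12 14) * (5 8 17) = (5 8 17)(6 7)(12 14) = [0, 1, 2, 3, 4, 8, 7, 6, 17, 9, 10, 11, 14, 13, 12, 15, 16, 5]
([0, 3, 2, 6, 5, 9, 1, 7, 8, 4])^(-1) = [0, 6, 2, 1, 9, 4, 3, 7, 8, 5]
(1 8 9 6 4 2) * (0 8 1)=(0 8 9 6 4 2)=[8, 1, 0, 3, 2, 5, 4, 7, 9, 6]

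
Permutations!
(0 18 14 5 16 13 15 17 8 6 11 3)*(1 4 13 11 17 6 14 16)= (0 18 16 11 3)(1 4 13 15 6 17 8 14 5)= [18, 4, 2, 0, 13, 1, 17, 7, 14, 9, 10, 3, 12, 15, 5, 6, 11, 8, 16]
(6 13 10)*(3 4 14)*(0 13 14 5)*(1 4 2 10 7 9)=[13, 4, 10, 2, 5, 0, 14, 9, 8, 1, 6, 11, 12, 7, 3]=(0 13 7 9 1 4 5)(2 10 6 14 3)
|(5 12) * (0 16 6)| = 6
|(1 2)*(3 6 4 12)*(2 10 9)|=4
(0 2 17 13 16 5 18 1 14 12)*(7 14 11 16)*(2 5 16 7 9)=[5, 11, 17, 3, 4, 18, 6, 14, 8, 2, 10, 7, 0, 9, 12, 15, 16, 13, 1]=(0 5 18 1 11 7 14 12)(2 17 13 9)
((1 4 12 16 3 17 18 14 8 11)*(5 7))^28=((1 4 12 16 3 17 18 14 8 11)(5 7))^28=(1 8 18 3 12)(4 11 14 17 16)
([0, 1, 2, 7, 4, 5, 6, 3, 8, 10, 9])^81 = (3 7)(9 10)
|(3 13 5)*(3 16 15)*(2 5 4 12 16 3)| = |(2 5 3 13 4 12 16 15)| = 8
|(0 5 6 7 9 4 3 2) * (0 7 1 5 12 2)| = 21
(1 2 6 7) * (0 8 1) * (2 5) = (0 8 1 5 2 6 7) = [8, 5, 6, 3, 4, 2, 7, 0, 1]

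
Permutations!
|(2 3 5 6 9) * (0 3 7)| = |(0 3 5 6 9 2 7)| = 7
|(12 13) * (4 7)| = |(4 7)(12 13)| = 2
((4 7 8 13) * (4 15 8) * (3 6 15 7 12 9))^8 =(3 9 12 4 7 13 8 15 6)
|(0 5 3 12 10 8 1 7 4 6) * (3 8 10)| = |(0 5 8 1 7 4 6)(3 12)| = 14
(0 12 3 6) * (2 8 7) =(0 12 3 6)(2 8 7) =[12, 1, 8, 6, 4, 5, 0, 2, 7, 9, 10, 11, 3]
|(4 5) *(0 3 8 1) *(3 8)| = 6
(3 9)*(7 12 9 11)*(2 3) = (2 3 11 7 12 9) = [0, 1, 3, 11, 4, 5, 6, 12, 8, 2, 10, 7, 9]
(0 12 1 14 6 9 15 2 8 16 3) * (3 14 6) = (0 12 1 6 9 15 2 8 16 14 3) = [12, 6, 8, 0, 4, 5, 9, 7, 16, 15, 10, 11, 1, 13, 3, 2, 14]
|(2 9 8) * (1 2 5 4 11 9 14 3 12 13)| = |(1 2 14 3 12 13)(4 11 9 8 5)| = 30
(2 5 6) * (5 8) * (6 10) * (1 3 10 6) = (1 3 10)(2 8 5 6) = [0, 3, 8, 10, 4, 6, 2, 7, 5, 9, 1]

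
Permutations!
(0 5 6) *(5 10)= (0 10 5 6)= [10, 1, 2, 3, 4, 6, 0, 7, 8, 9, 5]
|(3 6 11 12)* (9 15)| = 4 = |(3 6 11 12)(9 15)|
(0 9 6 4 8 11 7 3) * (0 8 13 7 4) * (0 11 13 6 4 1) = (0 9 4 6 11 1)(3 8 13 7) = [9, 0, 2, 8, 6, 5, 11, 3, 13, 4, 10, 1, 12, 7]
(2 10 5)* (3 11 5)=(2 10 3 11 5)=[0, 1, 10, 11, 4, 2, 6, 7, 8, 9, 3, 5]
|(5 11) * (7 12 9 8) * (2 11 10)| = |(2 11 5 10)(7 12 9 8)| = 4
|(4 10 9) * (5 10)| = 4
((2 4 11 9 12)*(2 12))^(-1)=((12)(2 4 11 9))^(-1)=(12)(2 9 11 4)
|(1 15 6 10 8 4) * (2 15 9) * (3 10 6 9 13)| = |(1 13 3 10 8 4)(2 15 9)| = 6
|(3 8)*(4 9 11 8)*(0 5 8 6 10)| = 9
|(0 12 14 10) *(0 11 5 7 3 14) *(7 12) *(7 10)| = |(0 10 11 5 12)(3 14 7)| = 15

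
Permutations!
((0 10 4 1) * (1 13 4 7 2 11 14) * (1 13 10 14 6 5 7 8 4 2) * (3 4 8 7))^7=((0 14 13 2 11 6 5 3 4 10 7 1))^7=(0 3 13 10 11 1 5 14 4 2 7 6)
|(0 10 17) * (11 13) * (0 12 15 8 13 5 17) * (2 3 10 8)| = 11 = |(0 8 13 11 5 17 12 15 2 3 10)|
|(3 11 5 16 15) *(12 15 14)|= |(3 11 5 16 14 12 15)|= 7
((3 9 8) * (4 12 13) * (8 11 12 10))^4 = ((3 9 11 12 13 4 10 8))^4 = (3 13)(4 9)(8 12)(10 11)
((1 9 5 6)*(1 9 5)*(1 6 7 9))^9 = ((1 5 7 9 6))^9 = (1 6 9 7 5)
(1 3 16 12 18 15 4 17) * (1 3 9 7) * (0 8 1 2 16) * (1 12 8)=(0 1 9 7 2 16 8 12 18 15 4 17 3)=[1, 9, 16, 0, 17, 5, 6, 2, 12, 7, 10, 11, 18, 13, 14, 4, 8, 3, 15]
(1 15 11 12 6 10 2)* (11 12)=(1 15 12 6 10 2)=[0, 15, 1, 3, 4, 5, 10, 7, 8, 9, 2, 11, 6, 13, 14, 12]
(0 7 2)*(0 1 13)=[7, 13, 1, 3, 4, 5, 6, 2, 8, 9, 10, 11, 12, 0]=(0 7 2 1 13)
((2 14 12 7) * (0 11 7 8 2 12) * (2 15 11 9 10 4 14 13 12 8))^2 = (0 10 14 9 4)(2 12 13)(7 15)(8 11)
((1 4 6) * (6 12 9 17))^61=(1 4 12 9 17 6)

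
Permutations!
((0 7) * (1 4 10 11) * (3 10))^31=(0 7)(1 4 3 10 11)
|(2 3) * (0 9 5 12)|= 4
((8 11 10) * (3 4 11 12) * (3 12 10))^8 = (12)(3 11 4)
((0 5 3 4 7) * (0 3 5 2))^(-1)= (0 2)(3 7 4)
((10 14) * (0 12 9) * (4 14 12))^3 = (0 10)(4 12)(9 14)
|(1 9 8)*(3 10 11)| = 3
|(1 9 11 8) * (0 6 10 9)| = 7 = |(0 6 10 9 11 8 1)|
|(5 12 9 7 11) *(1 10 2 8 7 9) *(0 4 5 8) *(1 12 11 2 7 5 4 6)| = |(12)(0 6 1 10 7 2)(5 11 8)| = 6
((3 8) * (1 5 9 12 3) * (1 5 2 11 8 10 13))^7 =(1 3 5 2 10 9 11 13 12 8)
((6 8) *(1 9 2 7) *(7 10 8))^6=(1 7 6 8 10 2 9)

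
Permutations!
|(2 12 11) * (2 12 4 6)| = |(2 4 6)(11 12)| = 6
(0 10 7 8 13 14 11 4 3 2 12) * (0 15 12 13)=(0 10 7 8)(2 13 14 11 4 3)(12 15)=[10, 1, 13, 2, 3, 5, 6, 8, 0, 9, 7, 4, 15, 14, 11, 12]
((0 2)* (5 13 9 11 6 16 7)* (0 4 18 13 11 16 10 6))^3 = (0 18 16 11 4 9 5 2 13 7)(6 10)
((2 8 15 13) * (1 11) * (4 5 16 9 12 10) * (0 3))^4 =(4 12 16)(5 10 9)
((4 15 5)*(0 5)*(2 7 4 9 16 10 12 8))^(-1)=(0 15 4 7 2 8 12 10 16 9 5)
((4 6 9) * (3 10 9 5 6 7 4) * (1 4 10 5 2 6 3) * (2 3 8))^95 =(10)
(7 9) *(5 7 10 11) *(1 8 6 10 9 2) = (1 8 6 10 11 5 7 2) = [0, 8, 1, 3, 4, 7, 10, 2, 6, 9, 11, 5]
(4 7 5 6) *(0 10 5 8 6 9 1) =(0 10 5 9 1)(4 7 8 6) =[10, 0, 2, 3, 7, 9, 4, 8, 6, 1, 5]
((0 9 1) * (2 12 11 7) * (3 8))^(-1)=(0 1 9)(2 7 11 12)(3 8)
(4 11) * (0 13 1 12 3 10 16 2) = (0 13 1 12 3 10 16 2)(4 11) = [13, 12, 0, 10, 11, 5, 6, 7, 8, 9, 16, 4, 3, 1, 14, 15, 2]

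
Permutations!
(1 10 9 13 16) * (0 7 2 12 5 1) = [7, 10, 12, 3, 4, 1, 6, 2, 8, 13, 9, 11, 5, 16, 14, 15, 0] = (0 7 2 12 5 1 10 9 13 16)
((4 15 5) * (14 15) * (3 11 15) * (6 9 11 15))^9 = (3 14 4 5 15) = ((3 15 5 4 14)(6 9 11))^9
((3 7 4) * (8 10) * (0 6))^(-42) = ((0 6)(3 7 4)(8 10))^(-42) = (10)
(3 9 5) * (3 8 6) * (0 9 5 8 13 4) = (0 9 8 6 3 5 13 4) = [9, 1, 2, 5, 0, 13, 3, 7, 6, 8, 10, 11, 12, 4]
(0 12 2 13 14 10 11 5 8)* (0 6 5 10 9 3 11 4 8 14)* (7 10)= (0 12 2 13)(3 11 7 10 4 8 6 5 14 9)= [12, 1, 13, 11, 8, 14, 5, 10, 6, 3, 4, 7, 2, 0, 9]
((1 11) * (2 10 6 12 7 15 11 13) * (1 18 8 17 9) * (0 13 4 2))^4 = (1 6 11 9 10 15 17 2 7 8 4 12 18)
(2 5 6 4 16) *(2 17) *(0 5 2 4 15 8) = (0 5 6 15 8)(4 16 17) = [5, 1, 2, 3, 16, 6, 15, 7, 0, 9, 10, 11, 12, 13, 14, 8, 17, 4]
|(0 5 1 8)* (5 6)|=|(0 6 5 1 8)|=5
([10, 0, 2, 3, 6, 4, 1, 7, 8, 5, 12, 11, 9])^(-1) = [1, 6, 2, 3, 5, 9, 4, 7, 8, 12, 0, 11, 10]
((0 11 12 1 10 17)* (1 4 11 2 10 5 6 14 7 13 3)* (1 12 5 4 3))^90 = (0 10)(1 11 6 7)(2 17)(4 5 14 13)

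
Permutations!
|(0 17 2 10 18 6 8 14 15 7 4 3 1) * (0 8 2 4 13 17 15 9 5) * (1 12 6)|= 17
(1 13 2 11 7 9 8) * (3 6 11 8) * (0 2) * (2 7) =(0 7 9 3 6 11 2 8 1 13) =[7, 13, 8, 6, 4, 5, 11, 9, 1, 3, 10, 2, 12, 0]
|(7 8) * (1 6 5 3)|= 4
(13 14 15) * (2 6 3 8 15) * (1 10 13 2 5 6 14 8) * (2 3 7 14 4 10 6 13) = (1 6 7 14 5 13 8 15 3)(2 4 10) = [0, 6, 4, 1, 10, 13, 7, 14, 15, 9, 2, 11, 12, 8, 5, 3]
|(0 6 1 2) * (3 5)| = 4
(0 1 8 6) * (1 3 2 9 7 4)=(0 3 2 9 7 4 1 8 6)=[3, 8, 9, 2, 1, 5, 0, 4, 6, 7]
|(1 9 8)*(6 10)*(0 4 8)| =10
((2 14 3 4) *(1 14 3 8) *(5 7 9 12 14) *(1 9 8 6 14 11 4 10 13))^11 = (1 13 10 3 2 4 11 12 9 8 7 5)(6 14)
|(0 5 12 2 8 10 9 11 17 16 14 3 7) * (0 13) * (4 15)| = |(0 5 12 2 8 10 9 11 17 16 14 3 7 13)(4 15)| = 14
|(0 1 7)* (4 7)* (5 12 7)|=|(0 1 4 5 12 7)|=6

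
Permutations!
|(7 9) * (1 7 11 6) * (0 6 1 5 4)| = |(0 6 5 4)(1 7 9 11)| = 4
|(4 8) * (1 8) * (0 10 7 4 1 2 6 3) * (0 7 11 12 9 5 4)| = 22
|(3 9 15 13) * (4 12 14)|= 12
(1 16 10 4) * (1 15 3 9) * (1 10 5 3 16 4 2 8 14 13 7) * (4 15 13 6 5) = (1 15 16 4 13 7)(2 8 14 6 5 3 9 10) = [0, 15, 8, 9, 13, 3, 5, 1, 14, 10, 2, 11, 12, 7, 6, 16, 4]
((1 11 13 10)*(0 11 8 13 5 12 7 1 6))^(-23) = ((0 11 5 12 7 1 8 13 10 6))^(-23) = (0 13 7 11 10 1 5 6 8 12)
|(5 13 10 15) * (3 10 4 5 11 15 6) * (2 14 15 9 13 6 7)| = 12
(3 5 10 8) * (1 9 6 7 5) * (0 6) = (0 6 7 5 10 8 3 1 9) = [6, 9, 2, 1, 4, 10, 7, 5, 3, 0, 8]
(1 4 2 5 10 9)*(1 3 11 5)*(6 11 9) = (1 4 2)(3 9)(5 10 6 11) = [0, 4, 1, 9, 2, 10, 11, 7, 8, 3, 6, 5]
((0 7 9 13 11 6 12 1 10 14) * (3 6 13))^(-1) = ((0 7 9 3 6 12 1 10 14)(11 13))^(-1) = (0 14 10 1 12 6 3 9 7)(11 13)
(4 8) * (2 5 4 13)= (2 5 4 8 13)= [0, 1, 5, 3, 8, 4, 6, 7, 13, 9, 10, 11, 12, 2]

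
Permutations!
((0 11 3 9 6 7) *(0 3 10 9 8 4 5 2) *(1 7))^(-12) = ((0 11 10 9 6 1 7 3 8 4 5 2))^(-12) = (11)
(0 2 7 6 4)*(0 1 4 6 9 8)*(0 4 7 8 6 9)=(0 2 8 4 1 7)(6 9)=[2, 7, 8, 3, 1, 5, 9, 0, 4, 6]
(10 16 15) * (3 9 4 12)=(3 9 4 12)(10 16 15)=[0, 1, 2, 9, 12, 5, 6, 7, 8, 4, 16, 11, 3, 13, 14, 10, 15]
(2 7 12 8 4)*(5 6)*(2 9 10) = (2 7 12 8 4 9 10)(5 6) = [0, 1, 7, 3, 9, 6, 5, 12, 4, 10, 2, 11, 8]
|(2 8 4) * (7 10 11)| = |(2 8 4)(7 10 11)| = 3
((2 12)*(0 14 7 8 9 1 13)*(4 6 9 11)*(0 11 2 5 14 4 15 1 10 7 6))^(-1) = (0 4)(1 15 11 13)(2 8 7 10 9 6 14 5 12)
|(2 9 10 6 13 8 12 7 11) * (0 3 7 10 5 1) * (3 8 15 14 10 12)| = |(0 8 3 7 11 2 9 5 1)(6 13 15 14 10)| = 45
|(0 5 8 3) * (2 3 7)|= 6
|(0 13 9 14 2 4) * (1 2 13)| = 12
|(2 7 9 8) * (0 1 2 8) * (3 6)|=10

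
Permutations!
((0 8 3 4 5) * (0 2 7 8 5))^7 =(8)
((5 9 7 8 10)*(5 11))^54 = (11)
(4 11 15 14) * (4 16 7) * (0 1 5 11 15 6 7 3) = (0 1 5 11 6 7 4 15 14 16 3) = [1, 5, 2, 0, 15, 11, 7, 4, 8, 9, 10, 6, 12, 13, 16, 14, 3]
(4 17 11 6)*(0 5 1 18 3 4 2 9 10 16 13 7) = (0 5 1 18 3 4 17 11 6 2 9 10 16 13 7) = [5, 18, 9, 4, 17, 1, 2, 0, 8, 10, 16, 6, 12, 7, 14, 15, 13, 11, 3]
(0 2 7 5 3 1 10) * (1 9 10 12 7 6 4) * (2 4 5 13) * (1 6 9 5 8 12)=[4, 1, 9, 5, 6, 3, 8, 13, 12, 10, 0, 11, 7, 2]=(0 4 6 8 12 7 13 2 9 10)(3 5)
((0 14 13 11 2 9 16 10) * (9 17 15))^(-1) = ((0 14 13 11 2 17 15 9 16 10))^(-1) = (0 10 16 9 15 17 2 11 13 14)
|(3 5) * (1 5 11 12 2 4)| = |(1 5 3 11 12 2 4)| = 7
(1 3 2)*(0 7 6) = (0 7 6)(1 3 2) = [7, 3, 1, 2, 4, 5, 0, 6]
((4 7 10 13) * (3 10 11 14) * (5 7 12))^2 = ((3 10 13 4 12 5 7 11 14))^2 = (3 13 12 7 14 10 4 5 11)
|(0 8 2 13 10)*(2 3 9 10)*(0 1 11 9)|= 12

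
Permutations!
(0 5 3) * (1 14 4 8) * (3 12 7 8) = (0 5 12 7 8 1 14 4 3) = [5, 14, 2, 0, 3, 12, 6, 8, 1, 9, 10, 11, 7, 13, 4]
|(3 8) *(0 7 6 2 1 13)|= 6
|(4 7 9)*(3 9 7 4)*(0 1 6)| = |(0 1 6)(3 9)| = 6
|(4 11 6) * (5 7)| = 6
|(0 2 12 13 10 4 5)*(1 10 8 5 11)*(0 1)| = |(0 2 12 13 8 5 1 10 4 11)| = 10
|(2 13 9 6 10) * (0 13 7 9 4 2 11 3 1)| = 11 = |(0 13 4 2 7 9 6 10 11 3 1)|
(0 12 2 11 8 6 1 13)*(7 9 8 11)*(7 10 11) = (0 12 2 10 11 7 9 8 6 1 13) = [12, 13, 10, 3, 4, 5, 1, 9, 6, 8, 11, 7, 2, 0]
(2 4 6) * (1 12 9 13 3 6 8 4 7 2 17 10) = [0, 12, 7, 6, 8, 5, 17, 2, 4, 13, 1, 11, 9, 3, 14, 15, 16, 10] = (1 12 9 13 3 6 17 10)(2 7)(4 8)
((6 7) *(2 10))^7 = ((2 10)(6 7))^7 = (2 10)(6 7)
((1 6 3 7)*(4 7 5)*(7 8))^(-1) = ((1 6 3 5 4 8 7))^(-1) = (1 7 8 4 5 3 6)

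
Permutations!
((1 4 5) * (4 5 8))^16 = ((1 5)(4 8))^16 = (8)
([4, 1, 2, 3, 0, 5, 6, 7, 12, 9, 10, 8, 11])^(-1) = [4, 1, 2, 3, 0, 5, 6, 7, 11, 9, 10, 12, 8]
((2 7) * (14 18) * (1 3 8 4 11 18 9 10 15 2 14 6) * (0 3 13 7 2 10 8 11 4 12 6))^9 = ((0 3 11 18)(1 13 7 14 9 8 12 6)(10 15))^9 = (0 3 11 18)(1 13 7 14 9 8 12 6)(10 15)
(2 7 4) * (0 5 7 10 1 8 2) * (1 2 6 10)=(0 5 7 4)(1 8 6 10 2)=[5, 8, 1, 3, 0, 7, 10, 4, 6, 9, 2]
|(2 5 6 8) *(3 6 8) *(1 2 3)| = 6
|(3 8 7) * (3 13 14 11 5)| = 7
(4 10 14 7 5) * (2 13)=(2 13)(4 10 14 7 5)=[0, 1, 13, 3, 10, 4, 6, 5, 8, 9, 14, 11, 12, 2, 7]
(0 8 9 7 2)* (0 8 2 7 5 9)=(0 2 8)(5 9)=[2, 1, 8, 3, 4, 9, 6, 7, 0, 5]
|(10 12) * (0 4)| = |(0 4)(10 12)| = 2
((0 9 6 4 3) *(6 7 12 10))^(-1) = (0 3 4 6 10 12 7 9)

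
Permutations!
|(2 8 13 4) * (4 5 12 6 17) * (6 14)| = 9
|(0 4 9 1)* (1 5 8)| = 6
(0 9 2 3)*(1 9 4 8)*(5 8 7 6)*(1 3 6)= (0 4 7 1 9 2 6 5 8 3)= [4, 9, 6, 0, 7, 8, 5, 1, 3, 2]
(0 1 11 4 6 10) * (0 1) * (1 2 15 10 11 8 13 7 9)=(1 8 13 7 9)(2 15 10)(4 6 11)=[0, 8, 15, 3, 6, 5, 11, 9, 13, 1, 2, 4, 12, 7, 14, 10]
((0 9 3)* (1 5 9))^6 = (0 1 5 9 3)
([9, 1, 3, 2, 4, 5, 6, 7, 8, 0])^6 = (9)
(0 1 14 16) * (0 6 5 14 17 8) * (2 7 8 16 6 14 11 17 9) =(0 1 9 2 7 8)(5 11 17 16 14 6) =[1, 9, 7, 3, 4, 11, 5, 8, 0, 2, 10, 17, 12, 13, 6, 15, 14, 16]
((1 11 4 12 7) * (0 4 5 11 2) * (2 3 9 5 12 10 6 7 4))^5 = ((0 2)(1 3 9 5 11 12 4 10 6 7))^5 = (0 2)(1 12)(3 4)(5 6)(7 11)(9 10)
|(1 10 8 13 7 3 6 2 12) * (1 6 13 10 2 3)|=14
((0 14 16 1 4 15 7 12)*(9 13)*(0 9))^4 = (0 4 9 16 7)(1 12 14 15 13)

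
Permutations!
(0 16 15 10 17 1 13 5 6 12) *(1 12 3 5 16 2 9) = (0 2 9 1 13 16 15 10 17 12)(3 5 6) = [2, 13, 9, 5, 4, 6, 3, 7, 8, 1, 17, 11, 0, 16, 14, 10, 15, 12]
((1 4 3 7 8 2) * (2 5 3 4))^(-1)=((1 2)(3 7 8 5))^(-1)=(1 2)(3 5 8 7)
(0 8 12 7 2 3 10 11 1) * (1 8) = (0 1)(2 3 10 11 8 12 7) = [1, 0, 3, 10, 4, 5, 6, 2, 12, 9, 11, 8, 7]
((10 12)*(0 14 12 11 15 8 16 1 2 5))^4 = (0 11 1 14 15 2 12 8 5 10 16)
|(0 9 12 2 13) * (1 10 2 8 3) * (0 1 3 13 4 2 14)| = 8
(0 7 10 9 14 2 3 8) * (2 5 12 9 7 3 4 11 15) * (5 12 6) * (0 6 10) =(0 3 8 6 5 10 7)(2 4 11 15)(9 14 12) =[3, 1, 4, 8, 11, 10, 5, 0, 6, 14, 7, 15, 9, 13, 12, 2]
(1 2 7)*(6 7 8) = [0, 2, 8, 3, 4, 5, 7, 1, 6] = (1 2 8 6 7)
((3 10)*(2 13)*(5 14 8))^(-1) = (2 13)(3 10)(5 8 14)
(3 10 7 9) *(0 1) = (0 1)(3 10 7 9) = [1, 0, 2, 10, 4, 5, 6, 9, 8, 3, 7]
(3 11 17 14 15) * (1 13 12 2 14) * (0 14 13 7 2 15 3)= (0 14 3 11 17 1 7 2 13 12 15)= [14, 7, 13, 11, 4, 5, 6, 2, 8, 9, 10, 17, 15, 12, 3, 0, 16, 1]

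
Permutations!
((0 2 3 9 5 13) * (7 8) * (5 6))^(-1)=((0 2 3 9 6 5 13)(7 8))^(-1)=(0 13 5 6 9 3 2)(7 8)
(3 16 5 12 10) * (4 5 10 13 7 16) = [0, 1, 2, 4, 5, 12, 6, 16, 8, 9, 3, 11, 13, 7, 14, 15, 10] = (3 4 5 12 13 7 16 10)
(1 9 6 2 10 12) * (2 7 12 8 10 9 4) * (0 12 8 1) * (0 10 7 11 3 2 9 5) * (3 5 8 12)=[3, 4, 8, 2, 9, 0, 11, 12, 7, 6, 1, 5, 10]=(0 3 2 8 7 12 10 1 4 9 6 11 5)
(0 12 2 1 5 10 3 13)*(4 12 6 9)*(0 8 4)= (0 6 9)(1 5 10 3 13 8 4 12 2)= [6, 5, 1, 13, 12, 10, 9, 7, 4, 0, 3, 11, 2, 8]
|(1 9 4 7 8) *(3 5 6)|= |(1 9 4 7 8)(3 5 6)|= 15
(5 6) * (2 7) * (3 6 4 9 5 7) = (2 3 6 7)(4 9 5) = [0, 1, 3, 6, 9, 4, 7, 2, 8, 5]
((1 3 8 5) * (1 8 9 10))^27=((1 3 9 10)(5 8))^27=(1 10 9 3)(5 8)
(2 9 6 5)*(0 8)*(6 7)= (0 8)(2 9 7 6 5)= [8, 1, 9, 3, 4, 2, 5, 6, 0, 7]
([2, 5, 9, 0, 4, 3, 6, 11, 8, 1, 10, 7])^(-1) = (0 3 5 1 9 2)(7 11)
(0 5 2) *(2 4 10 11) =(0 5 4 10 11 2) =[5, 1, 0, 3, 10, 4, 6, 7, 8, 9, 11, 2]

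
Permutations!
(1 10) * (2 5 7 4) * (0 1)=(0 1 10)(2 5 7 4)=[1, 10, 5, 3, 2, 7, 6, 4, 8, 9, 0]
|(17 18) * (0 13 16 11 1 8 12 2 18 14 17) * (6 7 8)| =22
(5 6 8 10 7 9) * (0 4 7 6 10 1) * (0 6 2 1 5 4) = (1 6 8 5 10 2)(4 7 9) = [0, 6, 1, 3, 7, 10, 8, 9, 5, 4, 2]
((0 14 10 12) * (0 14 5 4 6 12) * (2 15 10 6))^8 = (0 4 15)(2 10 5)(6 14 12)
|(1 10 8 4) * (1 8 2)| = |(1 10 2)(4 8)| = 6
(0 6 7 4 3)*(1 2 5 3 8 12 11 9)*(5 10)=(0 6 7 4 8 12 11 9 1 2 10 5 3)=[6, 2, 10, 0, 8, 3, 7, 4, 12, 1, 5, 9, 11]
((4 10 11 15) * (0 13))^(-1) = ((0 13)(4 10 11 15))^(-1) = (0 13)(4 15 11 10)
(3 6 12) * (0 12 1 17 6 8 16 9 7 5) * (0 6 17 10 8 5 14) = (17)(0 12 3 5 6 1 10 8 16 9 7 14) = [12, 10, 2, 5, 4, 6, 1, 14, 16, 7, 8, 11, 3, 13, 0, 15, 9, 17]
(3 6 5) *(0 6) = (0 6 5 3) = [6, 1, 2, 0, 4, 3, 5]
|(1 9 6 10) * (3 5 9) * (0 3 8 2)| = 9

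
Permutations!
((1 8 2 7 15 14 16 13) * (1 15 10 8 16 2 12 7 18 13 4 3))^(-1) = (1 3 4 16)(2 14 15 13 18)(7 12 8 10)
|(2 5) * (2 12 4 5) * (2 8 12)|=5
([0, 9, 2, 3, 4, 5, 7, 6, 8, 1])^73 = (1 9)(6 7)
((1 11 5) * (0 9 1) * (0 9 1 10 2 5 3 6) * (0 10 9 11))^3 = ((0 1)(2 5 11 3 6 10))^3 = (0 1)(2 3)(5 6)(10 11)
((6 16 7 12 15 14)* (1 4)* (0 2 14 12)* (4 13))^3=((0 2 14 6 16 7)(1 13 4)(12 15))^3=(0 6)(2 16)(7 14)(12 15)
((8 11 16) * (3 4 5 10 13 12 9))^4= ((3 4 5 10 13 12 9)(8 11 16))^4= (3 13 4 12 5 9 10)(8 11 16)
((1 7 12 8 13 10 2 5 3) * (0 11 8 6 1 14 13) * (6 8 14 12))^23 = ((0 11 14 13 10 2 5 3 12 8)(1 7 6))^23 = (0 13 5 8 14 2 12 11 10 3)(1 6 7)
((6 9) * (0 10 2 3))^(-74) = ((0 10 2 3)(6 9))^(-74) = (0 2)(3 10)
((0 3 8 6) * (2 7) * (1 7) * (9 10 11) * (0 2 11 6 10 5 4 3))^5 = (1 4 2 5 6 9 10 11 8 7 3)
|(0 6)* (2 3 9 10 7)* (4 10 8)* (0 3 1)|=|(0 6 3 9 8 4 10 7 2 1)|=10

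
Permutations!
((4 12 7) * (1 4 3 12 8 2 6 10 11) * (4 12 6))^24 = ((1 12 7 3 6 10 11)(2 4 8))^24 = (1 3 11 7 10 12 6)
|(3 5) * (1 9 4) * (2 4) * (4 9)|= |(1 4)(2 9)(3 5)|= 2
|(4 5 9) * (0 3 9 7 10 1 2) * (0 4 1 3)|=|(1 2 4 5 7 10 3 9)|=8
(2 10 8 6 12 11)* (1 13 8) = (1 13 8 6 12 11 2 10) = [0, 13, 10, 3, 4, 5, 12, 7, 6, 9, 1, 2, 11, 8]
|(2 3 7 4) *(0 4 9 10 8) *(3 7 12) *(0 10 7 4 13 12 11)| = 10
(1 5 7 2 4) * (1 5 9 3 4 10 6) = [0, 9, 10, 4, 5, 7, 1, 2, 8, 3, 6] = (1 9 3 4 5 7 2 10 6)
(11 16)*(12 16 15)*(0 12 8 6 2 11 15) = (0 12 16 15 8 6 2 11) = [12, 1, 11, 3, 4, 5, 2, 7, 6, 9, 10, 0, 16, 13, 14, 8, 15]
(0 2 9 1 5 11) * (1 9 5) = (0 2 5 11) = [2, 1, 5, 3, 4, 11, 6, 7, 8, 9, 10, 0]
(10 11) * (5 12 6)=(5 12 6)(10 11)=[0, 1, 2, 3, 4, 12, 5, 7, 8, 9, 11, 10, 6]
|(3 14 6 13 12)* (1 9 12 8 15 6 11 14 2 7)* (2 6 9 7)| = 14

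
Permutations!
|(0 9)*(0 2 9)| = 2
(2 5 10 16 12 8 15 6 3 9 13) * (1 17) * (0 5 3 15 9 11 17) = (0 5 10 16 12 8 9 13 2 3 11 17 1)(6 15) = [5, 0, 3, 11, 4, 10, 15, 7, 9, 13, 16, 17, 8, 2, 14, 6, 12, 1]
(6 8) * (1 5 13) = [0, 5, 2, 3, 4, 13, 8, 7, 6, 9, 10, 11, 12, 1] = (1 5 13)(6 8)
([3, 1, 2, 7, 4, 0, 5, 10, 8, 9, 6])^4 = [6, 1, 2, 5, 4, 10, 7, 0, 8, 9, 3]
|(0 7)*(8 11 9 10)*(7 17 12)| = |(0 17 12 7)(8 11 9 10)| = 4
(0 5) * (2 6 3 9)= [5, 1, 6, 9, 4, 0, 3, 7, 8, 2]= (0 5)(2 6 3 9)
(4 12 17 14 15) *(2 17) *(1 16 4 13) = (1 16 4 12 2 17 14 15 13) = [0, 16, 17, 3, 12, 5, 6, 7, 8, 9, 10, 11, 2, 1, 15, 13, 4, 14]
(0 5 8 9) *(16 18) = (0 5 8 9)(16 18) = [5, 1, 2, 3, 4, 8, 6, 7, 9, 0, 10, 11, 12, 13, 14, 15, 18, 17, 16]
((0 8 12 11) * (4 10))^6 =((0 8 12 11)(4 10))^6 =(0 12)(8 11)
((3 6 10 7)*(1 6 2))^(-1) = (1 2 3 7 10 6)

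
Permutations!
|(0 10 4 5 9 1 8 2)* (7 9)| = |(0 10 4 5 7 9 1 8 2)| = 9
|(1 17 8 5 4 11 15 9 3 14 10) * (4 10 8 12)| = 12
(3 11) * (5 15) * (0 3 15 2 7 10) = (0 3 11 15 5 2 7 10) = [3, 1, 7, 11, 4, 2, 6, 10, 8, 9, 0, 15, 12, 13, 14, 5]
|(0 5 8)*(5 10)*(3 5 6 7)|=|(0 10 6 7 3 5 8)|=7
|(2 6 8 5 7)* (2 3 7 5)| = 6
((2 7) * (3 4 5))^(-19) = (2 7)(3 5 4)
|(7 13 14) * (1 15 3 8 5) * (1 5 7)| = |(1 15 3 8 7 13 14)| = 7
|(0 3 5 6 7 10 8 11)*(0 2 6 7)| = 9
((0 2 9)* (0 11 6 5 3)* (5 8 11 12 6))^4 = ((0 2 9 12 6 8 11 5 3))^4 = (0 6 3 12 5 9 11 2 8)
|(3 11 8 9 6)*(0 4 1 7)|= |(0 4 1 7)(3 11 8 9 6)|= 20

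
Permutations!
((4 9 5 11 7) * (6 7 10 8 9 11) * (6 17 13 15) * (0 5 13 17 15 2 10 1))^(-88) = (17)(2 8 13 10 9)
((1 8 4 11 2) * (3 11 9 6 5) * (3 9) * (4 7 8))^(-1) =((1 4 3 11 2)(5 9 6)(7 8))^(-1) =(1 2 11 3 4)(5 6 9)(7 8)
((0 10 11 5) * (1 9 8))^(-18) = ((0 10 11 5)(1 9 8))^(-18) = (0 11)(5 10)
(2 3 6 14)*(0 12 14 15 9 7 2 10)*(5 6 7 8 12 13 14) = (0 13 14 10)(2 3 7)(5 6 15 9 8 12) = [13, 1, 3, 7, 4, 6, 15, 2, 12, 8, 0, 11, 5, 14, 10, 9]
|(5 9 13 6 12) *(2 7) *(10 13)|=6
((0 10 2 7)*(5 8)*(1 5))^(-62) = ((0 10 2 7)(1 5 8))^(-62) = (0 2)(1 5 8)(7 10)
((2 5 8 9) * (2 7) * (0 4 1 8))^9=(0 4 1 8 9 7 2 5)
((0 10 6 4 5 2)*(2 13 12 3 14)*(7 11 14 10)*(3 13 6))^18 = (0 14 7 2 11) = ((0 7 11 14 2)(3 10)(4 5 6)(12 13))^18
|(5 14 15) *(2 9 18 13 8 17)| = |(2 9 18 13 8 17)(5 14 15)| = 6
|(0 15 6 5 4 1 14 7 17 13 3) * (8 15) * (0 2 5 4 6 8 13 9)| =12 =|(0 13 3 2 5 6 4 1 14 7 17 9)(8 15)|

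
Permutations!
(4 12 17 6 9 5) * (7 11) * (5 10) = [0, 1, 2, 3, 12, 4, 9, 11, 8, 10, 5, 7, 17, 13, 14, 15, 16, 6] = (4 12 17 6 9 10 5)(7 11)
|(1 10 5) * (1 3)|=4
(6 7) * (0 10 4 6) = (0 10 4 6 7) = [10, 1, 2, 3, 6, 5, 7, 0, 8, 9, 4]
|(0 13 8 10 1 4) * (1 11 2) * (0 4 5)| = 8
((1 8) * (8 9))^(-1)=((1 9 8))^(-1)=(1 8 9)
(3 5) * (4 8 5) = (3 4 8 5) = [0, 1, 2, 4, 8, 3, 6, 7, 5]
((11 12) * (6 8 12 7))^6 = ((6 8 12 11 7))^6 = (6 8 12 11 7)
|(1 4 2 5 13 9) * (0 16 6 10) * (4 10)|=10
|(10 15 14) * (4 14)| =|(4 14 10 15)| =4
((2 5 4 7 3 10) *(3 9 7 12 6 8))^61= ((2 5 4 12 6 8 3 10)(7 9))^61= (2 8 4 10 6 5 3 12)(7 9)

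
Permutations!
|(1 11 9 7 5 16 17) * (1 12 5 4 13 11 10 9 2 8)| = 36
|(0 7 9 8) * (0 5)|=5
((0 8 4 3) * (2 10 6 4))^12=(0 4 10 8 3 6 2)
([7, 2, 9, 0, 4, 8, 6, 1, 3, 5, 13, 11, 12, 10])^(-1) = (0 3 8 5 9 2 1 7)(10 13)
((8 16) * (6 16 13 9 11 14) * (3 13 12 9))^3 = (3 13)(6 12 14 8 11 16 9)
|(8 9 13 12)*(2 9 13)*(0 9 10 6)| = 15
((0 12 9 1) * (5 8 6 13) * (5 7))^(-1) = (0 1 9 12)(5 7 13 6 8)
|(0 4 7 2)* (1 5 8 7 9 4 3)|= 14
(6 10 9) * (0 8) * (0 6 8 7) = (0 7)(6 10 9 8) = [7, 1, 2, 3, 4, 5, 10, 0, 6, 8, 9]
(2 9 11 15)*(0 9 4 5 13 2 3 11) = (0 9)(2 4 5 13)(3 11 15) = [9, 1, 4, 11, 5, 13, 6, 7, 8, 0, 10, 15, 12, 2, 14, 3]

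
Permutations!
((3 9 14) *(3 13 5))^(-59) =(3 9 14 13 5)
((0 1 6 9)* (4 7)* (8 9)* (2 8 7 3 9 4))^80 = (0 9 3 4 8 2 7 6 1)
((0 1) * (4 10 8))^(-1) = ((0 1)(4 10 8))^(-1) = (0 1)(4 8 10)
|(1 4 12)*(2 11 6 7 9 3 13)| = |(1 4 12)(2 11 6 7 9 3 13)| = 21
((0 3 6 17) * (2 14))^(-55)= (0 3 6 17)(2 14)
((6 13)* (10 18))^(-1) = (6 13)(10 18) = ((6 13)(10 18))^(-1)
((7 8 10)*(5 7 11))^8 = ((5 7 8 10 11))^8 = (5 10 7 11 8)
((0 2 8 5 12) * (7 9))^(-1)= ((0 2 8 5 12)(7 9))^(-1)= (0 12 5 8 2)(7 9)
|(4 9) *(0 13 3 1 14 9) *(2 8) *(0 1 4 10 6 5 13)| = |(1 14 9 10 6 5 13 3 4)(2 8)| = 18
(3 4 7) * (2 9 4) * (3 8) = (2 9 4 7 8 3) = [0, 1, 9, 2, 7, 5, 6, 8, 3, 4]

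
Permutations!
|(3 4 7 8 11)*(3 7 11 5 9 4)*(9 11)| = 4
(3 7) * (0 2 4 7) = [2, 1, 4, 0, 7, 5, 6, 3] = (0 2 4 7 3)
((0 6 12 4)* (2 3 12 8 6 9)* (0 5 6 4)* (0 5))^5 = ((0 9 2 3 12 5 6 8 4))^5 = (0 5 9 6 2 8 3 4 12)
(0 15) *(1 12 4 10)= (0 15)(1 12 4 10)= [15, 12, 2, 3, 10, 5, 6, 7, 8, 9, 1, 11, 4, 13, 14, 0]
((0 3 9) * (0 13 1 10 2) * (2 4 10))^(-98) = (0 1 9)(2 13 3)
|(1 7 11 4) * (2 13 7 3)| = 7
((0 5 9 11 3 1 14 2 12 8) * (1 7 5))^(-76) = (0 14 12)(1 2 8)(3 11 9 5 7)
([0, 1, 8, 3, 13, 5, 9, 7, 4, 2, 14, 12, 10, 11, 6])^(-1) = (2 9 6 14 10 12 11 13 4 8)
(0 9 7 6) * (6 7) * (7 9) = [7, 1, 2, 3, 4, 5, 0, 9, 8, 6] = (0 7 9 6)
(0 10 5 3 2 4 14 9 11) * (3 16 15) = [10, 1, 4, 2, 14, 16, 6, 7, 8, 11, 5, 0, 12, 13, 9, 3, 15] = (0 10 5 16 15 3 2 4 14 9 11)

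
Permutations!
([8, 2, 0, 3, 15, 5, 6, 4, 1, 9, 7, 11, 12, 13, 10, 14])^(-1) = (0 2 1 8)(4 7 10 14 15)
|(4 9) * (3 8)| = |(3 8)(4 9)| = 2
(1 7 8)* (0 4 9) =(0 4 9)(1 7 8) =[4, 7, 2, 3, 9, 5, 6, 8, 1, 0]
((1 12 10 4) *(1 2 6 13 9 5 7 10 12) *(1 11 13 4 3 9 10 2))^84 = (1 7 10 4 5 13 6 9 11 2 3)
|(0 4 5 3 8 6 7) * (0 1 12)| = 9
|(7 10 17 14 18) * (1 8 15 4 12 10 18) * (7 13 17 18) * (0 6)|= 10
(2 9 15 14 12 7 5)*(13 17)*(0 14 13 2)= (0 14 12 7 5)(2 9 15 13 17)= [14, 1, 9, 3, 4, 0, 6, 5, 8, 15, 10, 11, 7, 17, 12, 13, 16, 2]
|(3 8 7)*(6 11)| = |(3 8 7)(6 11)| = 6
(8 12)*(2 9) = (2 9)(8 12) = [0, 1, 9, 3, 4, 5, 6, 7, 12, 2, 10, 11, 8]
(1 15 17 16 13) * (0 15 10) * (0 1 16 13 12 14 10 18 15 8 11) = (0 8 11)(1 18 15 17 13 16 12 14 10) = [8, 18, 2, 3, 4, 5, 6, 7, 11, 9, 1, 0, 14, 16, 10, 17, 12, 13, 15]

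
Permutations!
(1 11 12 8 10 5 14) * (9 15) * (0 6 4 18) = (0 6 4 18)(1 11 12 8 10 5 14)(9 15) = [6, 11, 2, 3, 18, 14, 4, 7, 10, 15, 5, 12, 8, 13, 1, 9, 16, 17, 0]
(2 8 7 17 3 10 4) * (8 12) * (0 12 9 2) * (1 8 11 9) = (0 12 11 9 2 1 8 7 17 3 10 4) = [12, 8, 1, 10, 0, 5, 6, 17, 7, 2, 4, 9, 11, 13, 14, 15, 16, 3]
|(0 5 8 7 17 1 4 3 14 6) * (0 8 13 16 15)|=|(0 5 13 16 15)(1 4 3 14 6 8 7 17)|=40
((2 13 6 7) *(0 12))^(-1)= ((0 12)(2 13 6 7))^(-1)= (0 12)(2 7 6 13)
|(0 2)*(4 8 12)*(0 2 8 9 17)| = 6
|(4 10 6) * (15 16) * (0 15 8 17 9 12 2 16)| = |(0 15)(2 16 8 17 9 12)(4 10 6)| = 6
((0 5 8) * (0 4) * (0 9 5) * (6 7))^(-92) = (9)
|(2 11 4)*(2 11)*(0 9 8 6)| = |(0 9 8 6)(4 11)| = 4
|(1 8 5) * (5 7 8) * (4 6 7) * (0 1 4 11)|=8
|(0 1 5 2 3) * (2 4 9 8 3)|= |(0 1 5 4 9 8 3)|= 7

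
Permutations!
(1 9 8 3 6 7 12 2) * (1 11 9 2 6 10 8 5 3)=(1 2 11 9 5 3 10 8)(6 7 12)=[0, 2, 11, 10, 4, 3, 7, 12, 1, 5, 8, 9, 6]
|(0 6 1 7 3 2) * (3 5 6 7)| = |(0 7 5 6 1 3 2)| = 7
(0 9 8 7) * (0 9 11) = (0 11)(7 9 8) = [11, 1, 2, 3, 4, 5, 6, 9, 7, 8, 10, 0]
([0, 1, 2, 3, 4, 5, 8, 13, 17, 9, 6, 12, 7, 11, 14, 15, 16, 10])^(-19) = (6 8 17 10)(7 13 11 12)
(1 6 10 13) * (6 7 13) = (1 7 13)(6 10) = [0, 7, 2, 3, 4, 5, 10, 13, 8, 9, 6, 11, 12, 1]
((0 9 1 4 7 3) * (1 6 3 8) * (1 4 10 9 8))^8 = (0 3 6 9 10 1 7 4 8)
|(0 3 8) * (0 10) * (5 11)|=|(0 3 8 10)(5 11)|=4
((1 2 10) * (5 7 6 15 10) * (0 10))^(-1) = ((0 10 1 2 5 7 6 15))^(-1) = (0 15 6 7 5 2 1 10)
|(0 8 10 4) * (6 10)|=5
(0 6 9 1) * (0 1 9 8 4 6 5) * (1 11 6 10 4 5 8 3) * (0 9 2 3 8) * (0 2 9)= (0 2 3 1 11 6 8 5)(4 10)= [2, 11, 3, 1, 10, 0, 8, 7, 5, 9, 4, 6]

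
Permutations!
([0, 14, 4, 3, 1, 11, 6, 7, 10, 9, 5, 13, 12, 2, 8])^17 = [0, 4, 13, 3, 2, 10, 6, 7, 14, 9, 8, 5, 12, 11, 1]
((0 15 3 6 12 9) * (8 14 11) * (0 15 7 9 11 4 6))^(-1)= (0 3 15 9 7)(4 14 8 11 12 6)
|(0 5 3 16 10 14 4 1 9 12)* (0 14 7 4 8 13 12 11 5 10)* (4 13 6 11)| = |(0 10 7 13 12 14 8 6 11 5 3 16)(1 9 4)| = 12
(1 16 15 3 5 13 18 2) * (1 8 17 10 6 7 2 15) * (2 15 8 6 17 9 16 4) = (1 4 2 6 7 15 3 5 13 18 8 9 16)(10 17) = [0, 4, 6, 5, 2, 13, 7, 15, 9, 16, 17, 11, 12, 18, 14, 3, 1, 10, 8]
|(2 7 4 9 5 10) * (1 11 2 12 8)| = |(1 11 2 7 4 9 5 10 12 8)| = 10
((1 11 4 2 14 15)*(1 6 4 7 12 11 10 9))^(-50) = (15)(1 10 9)(7 12 11)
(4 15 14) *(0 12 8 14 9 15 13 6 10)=[12, 1, 2, 3, 13, 5, 10, 7, 14, 15, 0, 11, 8, 6, 4, 9]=(0 12 8 14 4 13 6 10)(9 15)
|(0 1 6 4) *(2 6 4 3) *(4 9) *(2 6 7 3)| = 4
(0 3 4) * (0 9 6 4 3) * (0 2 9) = [2, 1, 9, 3, 0, 5, 4, 7, 8, 6] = (0 2 9 6 4)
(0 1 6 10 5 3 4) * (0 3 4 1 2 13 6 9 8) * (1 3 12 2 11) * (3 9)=[11, 3, 13, 9, 12, 4, 10, 7, 0, 8, 5, 1, 2, 6]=(0 11 1 3 9 8)(2 13 6 10 5 4 12)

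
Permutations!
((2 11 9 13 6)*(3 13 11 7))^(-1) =(2 6 13 3 7)(9 11)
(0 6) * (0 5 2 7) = (0 6 5 2 7) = [6, 1, 7, 3, 4, 2, 5, 0]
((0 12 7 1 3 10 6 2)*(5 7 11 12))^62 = (12)(0 6 3 7)(1 5 2 10)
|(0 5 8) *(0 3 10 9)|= 6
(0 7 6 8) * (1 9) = (0 7 6 8)(1 9) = [7, 9, 2, 3, 4, 5, 8, 6, 0, 1]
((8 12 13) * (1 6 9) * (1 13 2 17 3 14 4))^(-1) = (1 4 14 3 17 2 12 8 13 9 6)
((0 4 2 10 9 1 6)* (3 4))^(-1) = ((0 3 4 2 10 9 1 6))^(-1) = (0 6 1 9 10 2 4 3)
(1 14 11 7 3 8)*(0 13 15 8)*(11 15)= (0 13 11 7 3)(1 14 15 8)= [13, 14, 2, 0, 4, 5, 6, 3, 1, 9, 10, 7, 12, 11, 15, 8]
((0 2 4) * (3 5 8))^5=((0 2 4)(3 5 8))^5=(0 4 2)(3 8 5)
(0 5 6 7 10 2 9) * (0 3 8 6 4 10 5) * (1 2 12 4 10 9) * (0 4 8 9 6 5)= (0 4 6 7)(1 2)(3 9)(5 10 12 8)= [4, 2, 1, 9, 6, 10, 7, 0, 5, 3, 12, 11, 8]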